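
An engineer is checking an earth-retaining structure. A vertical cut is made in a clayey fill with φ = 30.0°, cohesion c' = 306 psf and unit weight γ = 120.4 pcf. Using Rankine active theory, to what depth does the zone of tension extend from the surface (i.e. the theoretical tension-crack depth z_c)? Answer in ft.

K_a = tan²(45° − 30.0°/2) = 0.3333; √K_a = 0.5774.
The active pressure is zero where K_a γ z = 2c√K_a, so z_c = 2c/(γ√K_a) = 2×306/(120.4×0.5774) = 8.804 ft.

8.80 ft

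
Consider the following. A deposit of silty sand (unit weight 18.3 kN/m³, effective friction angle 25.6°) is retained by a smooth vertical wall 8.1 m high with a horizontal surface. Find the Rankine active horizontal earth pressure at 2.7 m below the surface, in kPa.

19.6 kPa

K_a = (1 − sin φ)/(1 + sin φ) = 0.3966.
σ_h = K_a γ z = 0.3966 × 18.3 × 2.7 = 19.59 kPa.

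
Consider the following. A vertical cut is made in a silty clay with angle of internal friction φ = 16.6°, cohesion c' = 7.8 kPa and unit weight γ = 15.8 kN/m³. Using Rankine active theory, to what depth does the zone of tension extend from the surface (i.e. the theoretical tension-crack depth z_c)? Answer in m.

K_a = tan²(45° − 16.6°/2) = 0.5556; √K_a = 0.7454.
The active pressure is zero where K_a γ z = 2c√K_a, so z_c = 2c/(γ√K_a) = 2×7.8/(15.8×0.7454) = 1.325 m.

1.32 m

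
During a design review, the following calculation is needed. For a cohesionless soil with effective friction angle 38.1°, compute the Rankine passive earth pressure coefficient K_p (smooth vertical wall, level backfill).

K_p = (1 + sin φ)/(1 − sin φ) = tan²(45° + 38.1°/2) = 4.222.

4.22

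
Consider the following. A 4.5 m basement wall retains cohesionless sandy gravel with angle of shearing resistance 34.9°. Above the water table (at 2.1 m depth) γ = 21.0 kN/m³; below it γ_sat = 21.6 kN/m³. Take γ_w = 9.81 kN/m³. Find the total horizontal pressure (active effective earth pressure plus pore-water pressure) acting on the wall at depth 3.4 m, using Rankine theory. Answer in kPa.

K_a = (1 − sin φ)/(1 + sin φ) = 0.2721.
γ' = 21.6 − 9.81 = 11.79 kN/m³.
Effective vertical stress at 3.4 m: σ'_v = 21.0×2.1 + 11.79×1.30 = 59.43 kPa.
σ'_h = K_a σ'_v = 0.2721 × 59.43 = 16.17 kPa; u = γ_w × 1.30 = 12.75 kPa.
Total σ_h = 16.17 + 12.75 = 28.93 kPa.

28.9 kPa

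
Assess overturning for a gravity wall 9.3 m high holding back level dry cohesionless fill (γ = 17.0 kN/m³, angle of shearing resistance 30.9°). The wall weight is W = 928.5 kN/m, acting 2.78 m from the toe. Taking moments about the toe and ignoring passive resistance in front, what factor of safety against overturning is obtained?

K_a = tan²(45° − 30.9°/2) = 0.3214.
P_a = ½K_aγH² = 0.5×0.3214×17.0×9.3² = 236.3 kN/m, acting at H/3 = 3.100 m above the base.
Overturning moment M_o = P_a × H/3 = 236.3 × 3.100 = 732.5.
Resisting moment M_r = W × 2.78 = 928.5 × 2.78 = 2581.
FS_overturning = M_r/M_o = 2581/732.5 = 3.524.

3.52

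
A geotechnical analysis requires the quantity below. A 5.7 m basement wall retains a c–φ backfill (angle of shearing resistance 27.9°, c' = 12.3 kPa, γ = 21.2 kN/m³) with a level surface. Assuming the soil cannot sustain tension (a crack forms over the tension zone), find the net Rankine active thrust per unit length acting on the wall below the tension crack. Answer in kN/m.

K_a = 0.3625; √K_a = 0.6020.
Tension-crack depth z_c = 2c/(γ√K_a) = 2×12.3/(21.2×0.6020) = 1.927 m.
σ_a at base = K_a γ H − 2c√K_a = 0.3625×21.2×5.7 − 2×12.3×0.6020 = 28.99 kPa.
P_a = ½ × 28.99 × (H − z_c) = 0.5×28.99×3.773 = 54.68 kN/m.

54.7 kN/m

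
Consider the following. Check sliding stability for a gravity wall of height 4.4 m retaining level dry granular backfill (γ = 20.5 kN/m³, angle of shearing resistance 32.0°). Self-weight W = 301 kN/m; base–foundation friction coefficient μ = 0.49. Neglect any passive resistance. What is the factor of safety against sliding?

K_a = tan²(45° − 32.0°/2) = 0.3073.
P_a = ½K_aγH² = 0.5×0.3073×20.5×4.4² = 60.97 kN/m, acting at H/3 = 1.467 m above the base.
FS_sliding = μW / P_a = 0.49×301 / 60.97 = 2.419.

2.42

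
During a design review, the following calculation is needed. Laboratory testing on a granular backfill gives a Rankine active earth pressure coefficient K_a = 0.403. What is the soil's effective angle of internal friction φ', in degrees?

25.2°

K_a = tan²(45° − φ/2) ⇒ 45° − φ/2 = arctan(√0.403) = 32.41°.
φ = 2(45° − 32.41°) = 25.18°.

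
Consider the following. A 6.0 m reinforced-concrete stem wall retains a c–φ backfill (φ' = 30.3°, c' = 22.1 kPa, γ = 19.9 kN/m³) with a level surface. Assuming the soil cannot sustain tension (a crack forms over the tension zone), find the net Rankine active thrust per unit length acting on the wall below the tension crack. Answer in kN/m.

K_a = 0.3293; √K_a = 0.5739.
Tension-crack depth z_c = 2c/(γ√K_a) = 2×22.1/(19.9×0.5739) = 3.870 m.
σ_a at base = K_a γ H − 2c√K_a = 0.3293×19.9×6.0 − 2×22.1×0.5739 = 13.96 kPa.
P_a = ½ × 13.96 × (H − z_c) = 0.5×13.96×2.130 = 14.86 kN/m.

14.9 kN/m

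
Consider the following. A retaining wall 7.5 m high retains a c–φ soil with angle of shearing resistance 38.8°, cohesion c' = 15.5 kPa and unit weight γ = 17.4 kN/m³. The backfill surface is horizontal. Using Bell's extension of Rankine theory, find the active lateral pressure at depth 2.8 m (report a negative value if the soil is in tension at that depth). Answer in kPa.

-3.67 kPa

K_a = (1 − sin φ)/(1 + sin φ) = 0.2296.
σ_a = K_a γ z − 2c√K_a = 0.2296×17.4×2.8 − 2×15.5×0.4791 = -3.669 kPa.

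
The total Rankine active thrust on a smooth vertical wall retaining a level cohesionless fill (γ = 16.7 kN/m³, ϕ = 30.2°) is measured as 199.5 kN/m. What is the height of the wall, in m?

K_a = 0.3307. P_a = ½ K_a γ H² ⇒ H = √(2P_a/(K_a γ)).
H = √(2×199.5/(0.3307×16.7)) = 8.500 m.

8.50 m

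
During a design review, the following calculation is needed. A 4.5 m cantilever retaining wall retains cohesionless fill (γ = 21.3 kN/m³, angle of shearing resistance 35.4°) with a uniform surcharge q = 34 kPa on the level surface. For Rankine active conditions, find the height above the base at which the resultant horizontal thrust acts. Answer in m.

1.81 m

K_a = 0.2664.
Triangular part P₁ = ½K_aγH² = 57.45 at H/3 = 1.500 m; rectangular part P₂ = K_a q H = 40.76 at H/2 = 2.250 m.
ȳ = (P₁·1.500 + P₂·2.250)/(P₁+P₂) = 1.811 m.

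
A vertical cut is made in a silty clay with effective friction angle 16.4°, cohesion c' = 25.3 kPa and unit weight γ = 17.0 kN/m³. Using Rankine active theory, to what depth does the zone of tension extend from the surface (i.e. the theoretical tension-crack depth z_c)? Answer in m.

3.98 m

K_a = tan²(45° − 16.4°/2) = 0.5596; √K_a = 0.7481.
The active pressure is zero where K_a γ z = 2c√K_a, so z_c = 2c/(γ√K_a) = 2×25.3/(17.0×0.7481) = 3.979 m.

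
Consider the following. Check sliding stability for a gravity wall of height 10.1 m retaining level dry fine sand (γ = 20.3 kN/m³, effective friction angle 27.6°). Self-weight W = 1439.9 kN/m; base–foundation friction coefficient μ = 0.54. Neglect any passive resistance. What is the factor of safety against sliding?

2.05

K_a = tan²(45° − 27.6°/2) = 0.3668.
P_a = ½K_aγH² = 0.5×0.3668×20.3×10.1² = 379.8 kN/m, acting at H/3 = 3.367 m above the base.
FS_sliding = μW / P_a = 0.54×1439.9 / 379.8 = 2.047.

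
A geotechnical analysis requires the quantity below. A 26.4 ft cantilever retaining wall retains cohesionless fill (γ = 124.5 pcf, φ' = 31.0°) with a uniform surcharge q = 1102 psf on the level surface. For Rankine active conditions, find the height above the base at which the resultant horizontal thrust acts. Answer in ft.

K_a = 0.3201.
Triangular part P₁ = ½K_aγH² = 13890 at H/3 = 8.800 ft; rectangular part P₂ = K_a q H = 9313 at H/2 = 13.20 ft.
ȳ = (P₁·8.800 + P₂·13.20)/(P₁+P₂) = 10.57 ft.

10.6 ft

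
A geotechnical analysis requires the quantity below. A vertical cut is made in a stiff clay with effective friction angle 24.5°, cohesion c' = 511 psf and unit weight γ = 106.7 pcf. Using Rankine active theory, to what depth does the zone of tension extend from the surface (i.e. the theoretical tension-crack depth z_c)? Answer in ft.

14.9 ft

K_a = tan²(45° − 24.5°/2) = 0.4137; √K_a = 0.6432.
The active pressure is zero where K_a γ z = 2c√K_a, so z_c = 2c/(γ√K_a) = 2×511/(106.7×0.6432) = 14.89 ft.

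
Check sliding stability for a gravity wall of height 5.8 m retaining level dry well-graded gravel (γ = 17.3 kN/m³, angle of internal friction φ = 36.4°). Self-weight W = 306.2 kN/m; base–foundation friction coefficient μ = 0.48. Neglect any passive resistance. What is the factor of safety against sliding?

K_a = tan²(45° − 36.4°/2) = 0.2552.
P_a = ½K_aγH² = 0.5×0.2552×17.3×5.8² = 74.25 kN/m, acting at H/3 = 1.933 m above the base.
FS_sliding = μW / P_a = 0.48×306.2 / 74.25 = 1.980.

1.98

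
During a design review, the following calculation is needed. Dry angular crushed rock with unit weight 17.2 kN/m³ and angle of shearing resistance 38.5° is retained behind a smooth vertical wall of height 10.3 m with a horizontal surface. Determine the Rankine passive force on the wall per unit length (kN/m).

3920 kN/m

K_p = tan²(45° + φ/2) = 4.298.
P_p = ½ K_p γ H² = 0.5 × 4.298 × 17.2 × 10.3² = 3922 kN/m.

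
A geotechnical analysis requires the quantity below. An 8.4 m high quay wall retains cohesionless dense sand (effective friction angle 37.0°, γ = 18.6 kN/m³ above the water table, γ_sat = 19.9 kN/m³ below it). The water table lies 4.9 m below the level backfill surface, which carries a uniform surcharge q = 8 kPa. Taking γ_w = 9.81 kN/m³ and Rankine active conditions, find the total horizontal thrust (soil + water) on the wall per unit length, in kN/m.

K_a = tan²(45° − φ/2) = 0.2486.
γ' = 19.9 − 9.81 = 10.09 kN/m³. h₂ = H − d_w = 3.5 m.
σ'_h: at surface K_a·q = 1.989; at WT K_a(q+γd_w) = 24.64; at base K_a(q+γd_w+γ'h₂) = 33.42 kPa.
P₁ = ½(1.989+24.64)×4.9 = 65.25; P₂ = ½(24.64+33.42)×3.5 = 101.6; P_w = ½γ_w h₂² = 60.09.
Total = 65.25+101.6+60.09 = 227.0 kN/m.

227 kN/m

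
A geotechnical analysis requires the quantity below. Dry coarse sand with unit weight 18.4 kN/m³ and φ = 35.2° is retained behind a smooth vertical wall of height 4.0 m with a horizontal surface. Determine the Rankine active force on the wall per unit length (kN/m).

39.6 kN/m

K_a = tan²(45° − φ/2) = 0.2687.
P_a = ½ K_a γ H² = 0.5 × 0.2687 × 18.4 × 4.0² = 39.55 kN/m.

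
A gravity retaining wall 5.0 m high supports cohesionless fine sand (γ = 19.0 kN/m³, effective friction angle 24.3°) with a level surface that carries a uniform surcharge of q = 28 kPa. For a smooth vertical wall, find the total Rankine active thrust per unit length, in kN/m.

157 kN/m

K_a = tan²(45° − φ/2) = 0.4169.
Soil triangle: ½ K_a γ H² = 0.5×0.4169×19.0×5.0² = 99.02 kN/m.
Surcharge rectangle: K_a q H = 0.4169×28×5.0 = 58.37 kN/m.
Total = 99.02 + 58.37 = 157.4 kN/m.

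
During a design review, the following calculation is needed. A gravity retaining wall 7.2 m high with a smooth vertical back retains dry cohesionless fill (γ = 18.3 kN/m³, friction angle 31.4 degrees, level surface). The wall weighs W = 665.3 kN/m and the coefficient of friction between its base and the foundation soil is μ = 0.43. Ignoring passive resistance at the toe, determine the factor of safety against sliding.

K_a = tan²(45° − 31.4°/2) = 0.3149.
P_a = ½K_aγH² = 0.5×0.3149×18.3×7.2² = 149.4 kN/m, acting at H/3 = 2.400 m above the base.
FS_sliding = μW / P_a = 0.43×665.3 / 149.4 = 1.915.

1.92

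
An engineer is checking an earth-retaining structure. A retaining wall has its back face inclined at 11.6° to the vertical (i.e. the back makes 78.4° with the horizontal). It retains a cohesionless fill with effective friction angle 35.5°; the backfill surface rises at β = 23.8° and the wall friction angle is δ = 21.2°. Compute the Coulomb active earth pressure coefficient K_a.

0.490

K_a = sin²(α+φ) / [sin²α · sin(α−δ) · (1 + √{sin(φ+δ)sin(φ−β) / (sin(α−δ)sin(α+β))})²].
With α = 78.4°, φ = 35.5°, δ = 21.2°, β = 23.8°: K_a = 0.4900.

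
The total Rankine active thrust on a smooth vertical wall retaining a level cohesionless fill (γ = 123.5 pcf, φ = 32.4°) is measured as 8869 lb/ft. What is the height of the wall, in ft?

21.8 ft

K_a = 0.3022. P_a = ½ K_a γ H² ⇒ H = √(2P_a/(K_a γ)).
H = √(2×8869/(0.3022×123.5)) = 21.80 ft.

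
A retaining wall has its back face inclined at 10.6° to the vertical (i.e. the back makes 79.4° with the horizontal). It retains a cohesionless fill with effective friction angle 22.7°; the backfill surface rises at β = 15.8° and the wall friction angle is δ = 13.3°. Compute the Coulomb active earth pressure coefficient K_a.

K_a = sin²(α+φ) / [sin²α · sin(α−δ) · (1 + √{sin(φ+δ)sin(φ−β) / (sin(α−δ)sin(α+β))})²].
With α = 79.4°, φ = 22.7°, δ = 13.3°, β = 15.8°: K_a = 0.6622.

0.662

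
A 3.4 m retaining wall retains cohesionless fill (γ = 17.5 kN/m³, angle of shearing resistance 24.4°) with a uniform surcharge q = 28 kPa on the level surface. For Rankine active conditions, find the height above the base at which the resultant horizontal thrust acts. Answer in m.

K_a = 0.4153.
Triangular part P₁ = ½K_aγH² = 42.01 at H/3 = 1.133 m; rectangular part P₂ = K_a q H = 39.54 at H/2 = 1.700 m.
ȳ = (P₁·1.133 + P₂·1.700)/(P₁+P₂) = 1.408 m.

1.41 m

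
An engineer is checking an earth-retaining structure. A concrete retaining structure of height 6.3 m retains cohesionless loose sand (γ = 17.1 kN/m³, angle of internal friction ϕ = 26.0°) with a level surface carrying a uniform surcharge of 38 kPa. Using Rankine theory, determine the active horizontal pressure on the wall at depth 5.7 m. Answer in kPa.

52.9 kPa

K_a = (1 − sin φ)/(1 + sin φ) = 0.3905.
σ_v = γz + q = 17.1 × 5.7 + 38 = 135.5 kPa.
σ_h = K_a σ_v = 0.3905 × 135.5 = 52.90 kPa.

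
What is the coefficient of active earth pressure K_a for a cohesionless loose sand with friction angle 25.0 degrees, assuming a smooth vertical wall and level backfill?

K_a = (1 − sin φ)/(1 + sin φ) = (1 − sin 25.0°)/(1 + sin 25.0°) = 0.4059.

0.406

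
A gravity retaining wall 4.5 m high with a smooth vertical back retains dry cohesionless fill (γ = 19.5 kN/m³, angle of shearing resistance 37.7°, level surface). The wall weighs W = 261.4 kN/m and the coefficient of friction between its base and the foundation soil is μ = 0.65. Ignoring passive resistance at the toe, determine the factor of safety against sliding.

K_a = tan²(45° − 37.7°/2) = 0.2411.
P_a = ½K_aγH² = 0.5×0.2411×19.5×4.5² = 47.59 kN/m, acting at H/3 = 1.500 m above the base.
FS_sliding = μW / P_a = 0.65×261.4 / 47.59 = 3.570.

3.57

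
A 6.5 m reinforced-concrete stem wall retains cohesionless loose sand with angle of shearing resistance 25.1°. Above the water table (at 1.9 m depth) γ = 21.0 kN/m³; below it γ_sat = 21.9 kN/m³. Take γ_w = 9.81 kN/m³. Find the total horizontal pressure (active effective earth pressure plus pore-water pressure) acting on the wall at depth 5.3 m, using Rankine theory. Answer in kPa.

K_a = (1 − sin φ)/(1 + sin φ) = 0.4043.
γ' = 21.9 − 9.81 = 12.09 kN/m³.
Effective vertical stress at 5.3 m: σ'_v = 21.0×1.9 + 12.09×3.40 = 81.01 kPa.
σ'_h = K_a σ'_v = 0.4043 × 81.01 = 32.75 kPa; u = γ_w × 3.40 = 33.35 kPa.
Total σ_h = 32.75 + 33.35 = 66.10 kPa.

66.1 kPa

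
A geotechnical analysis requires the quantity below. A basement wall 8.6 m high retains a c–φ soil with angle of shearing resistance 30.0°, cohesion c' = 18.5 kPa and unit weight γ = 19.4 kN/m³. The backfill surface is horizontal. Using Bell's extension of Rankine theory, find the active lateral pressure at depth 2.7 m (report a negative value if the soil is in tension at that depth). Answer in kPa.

K_a = (1 − sin φ)/(1 + sin φ) = 0.3333.
σ_a = K_a γ z − 2c√K_a = 0.3333×19.4×2.7 − 2×18.5×0.5774 = -3.902 kPa.

-3.90 kPa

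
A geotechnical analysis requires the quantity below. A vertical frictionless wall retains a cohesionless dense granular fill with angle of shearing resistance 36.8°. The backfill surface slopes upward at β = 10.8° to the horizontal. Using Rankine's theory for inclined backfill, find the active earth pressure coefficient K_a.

0.262

K_a = cos β · (cos β − √(cos²β − cos²φ)) / (cos β + √(cos²β − cos²φ)).
cos β = 0.9823, cos φ = 0.8007, √(cos²β − cos²φ) = 0.5690.
K_a = 0.9823 × (0.9823 − 0.5690)/(0.9823 + 0.5690) = 0.2617.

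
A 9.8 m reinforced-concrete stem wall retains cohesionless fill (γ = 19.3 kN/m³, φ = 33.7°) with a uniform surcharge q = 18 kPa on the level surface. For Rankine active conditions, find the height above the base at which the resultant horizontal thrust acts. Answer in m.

3.53 m

K_a = 0.2863.
Triangular part P₁ = ½K_aγH² = 265.3 at H/3 = 3.267 m; rectangular part P₂ = K_a q H = 50.50 at H/2 = 4.900 m.
ȳ = (P₁·3.267 + P₂·4.900)/(P₁+P₂) = 3.528 m.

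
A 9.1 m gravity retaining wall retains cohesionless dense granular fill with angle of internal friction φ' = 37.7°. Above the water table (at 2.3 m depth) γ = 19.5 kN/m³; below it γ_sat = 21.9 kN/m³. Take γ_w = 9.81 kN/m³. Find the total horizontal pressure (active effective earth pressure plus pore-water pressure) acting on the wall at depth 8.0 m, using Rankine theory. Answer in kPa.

K_a = (1 − sin φ)/(1 + sin φ) = 0.2411.
γ' = 21.9 − 9.81 = 12.09 kN/m³.
Effective vertical stress at 8.0 m: σ'_v = 19.5×2.3 + 12.09×5.70 = 113.8 kPa.
σ'_h = K_a σ'_v = 0.2411 × 113.8 = 27.42 kPa; u = γ_w × 5.70 = 55.92 kPa.
Total σ_h = 27.42 + 55.92 = 83.34 kPa.

83.3 kPa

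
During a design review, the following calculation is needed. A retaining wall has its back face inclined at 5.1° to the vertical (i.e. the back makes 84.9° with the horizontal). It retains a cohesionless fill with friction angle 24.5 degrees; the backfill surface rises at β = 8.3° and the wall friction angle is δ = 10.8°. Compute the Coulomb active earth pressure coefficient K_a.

K_a = sin²(α+φ) / [sin²α · sin(α−δ) · (1 + √{sin(φ+δ)sin(φ−β) / (sin(α−δ)sin(α+β))})²].
With α = 84.9°, φ = 24.5°, δ = 10.8°, β = 8.3°: K_a = 0.4692.

0.469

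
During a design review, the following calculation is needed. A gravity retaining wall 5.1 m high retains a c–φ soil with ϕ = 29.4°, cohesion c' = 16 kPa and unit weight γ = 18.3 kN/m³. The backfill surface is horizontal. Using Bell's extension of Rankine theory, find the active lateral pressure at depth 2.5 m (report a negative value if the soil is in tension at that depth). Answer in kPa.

-3.08 kPa

K_a = (1 − sin φ)/(1 + sin φ) = 0.3415.
σ_a = K_a γ z − 2c√K_a = 0.3415×18.3×2.5 − 2×16×0.5844 = -3.077 kPa.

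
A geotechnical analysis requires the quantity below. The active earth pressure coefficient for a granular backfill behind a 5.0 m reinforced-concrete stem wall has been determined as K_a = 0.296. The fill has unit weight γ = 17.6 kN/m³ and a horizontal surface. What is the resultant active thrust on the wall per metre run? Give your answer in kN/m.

65.1 kN/m

P = ½ K_a γ H² = 0.5 × 0.296 × 17.6 × 5.0² = 65.12 kN/m.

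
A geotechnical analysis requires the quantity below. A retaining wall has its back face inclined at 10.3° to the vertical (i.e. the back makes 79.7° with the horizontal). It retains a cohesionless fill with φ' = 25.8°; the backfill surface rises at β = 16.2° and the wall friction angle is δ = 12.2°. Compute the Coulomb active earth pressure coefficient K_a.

K_a = sin²(α+φ) / [sin²α · sin(α−δ) · (1 + √{sin(φ+δ)sin(φ−β) / (sin(α−δ)sin(α+β))})²].
With α = 79.7°, φ = 25.8°, δ = 12.2°, β = 16.2°: K_a = 0.5832.

0.583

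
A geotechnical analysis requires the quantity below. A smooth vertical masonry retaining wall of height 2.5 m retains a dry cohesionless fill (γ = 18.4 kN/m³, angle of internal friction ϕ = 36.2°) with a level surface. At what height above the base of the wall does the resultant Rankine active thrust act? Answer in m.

0.833 m

K_a = 0.2574.
The pressure distribution is triangular, so the resultant acts at H/3 above the base = 2.5/3 = 0.8333 m.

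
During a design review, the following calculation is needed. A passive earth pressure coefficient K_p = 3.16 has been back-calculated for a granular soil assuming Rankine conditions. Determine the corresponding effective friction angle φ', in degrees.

31.3°

K_p = (1+sin φ)/(1−sin φ) ⇒ sin φ = (K_p − 1)/(K_p + 1) = 0.5192.
φ = arcsin(0.5192) = 31.28°.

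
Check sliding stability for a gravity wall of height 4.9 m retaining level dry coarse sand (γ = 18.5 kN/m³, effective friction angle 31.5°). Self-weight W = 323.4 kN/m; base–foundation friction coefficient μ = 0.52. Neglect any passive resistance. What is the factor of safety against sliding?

K_a = tan²(45° − 31.5°/2) = 0.3136.
P_a = ½K_aγH² = 0.5×0.3136×18.5×4.9² = 69.65 kN/m, acting at H/3 = 1.633 m above the base.
FS_sliding = μW / P_a = 0.52×323.4 / 69.65 = 2.414.

2.41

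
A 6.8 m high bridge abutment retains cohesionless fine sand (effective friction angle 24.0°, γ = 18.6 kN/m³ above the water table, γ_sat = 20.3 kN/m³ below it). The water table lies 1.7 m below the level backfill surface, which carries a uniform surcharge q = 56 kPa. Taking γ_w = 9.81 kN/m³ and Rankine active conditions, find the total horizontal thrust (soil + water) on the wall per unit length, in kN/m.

425 kN/m

K_a = tan²(45° − φ/2) = 0.4217.
γ' = 20.3 − 9.81 = 10.49 kN/m³. h₂ = H − d_w = 5.1 m.
σ'_h: at surface K_a·q = 23.62; at WT K_a(q+γd_w) = 36.95; at base K_a(q+γd_w+γ'h₂) = 59.51 kPa.
P₁ = ½(23.62+36.95)×1.7 = 51.48; P₂ = ½(36.95+59.51)×5.1 = 246.0; P_w = ½γ_w h₂² = 127.6.
Total = 51.48+246.0+127.6 = 425.1 kN/m.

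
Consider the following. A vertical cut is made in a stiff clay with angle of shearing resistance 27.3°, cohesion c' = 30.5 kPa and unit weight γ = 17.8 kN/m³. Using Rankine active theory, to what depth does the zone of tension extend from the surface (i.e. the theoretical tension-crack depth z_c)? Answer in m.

5.63 m

K_a = tan²(45° − 27.3°/2) = 0.3711; √K_a = 0.6092.
The active pressure is zero where K_a γ z = 2c√K_a, so z_c = 2c/(γ√K_a) = 2×30.5/(17.8×0.6092) = 5.625 m.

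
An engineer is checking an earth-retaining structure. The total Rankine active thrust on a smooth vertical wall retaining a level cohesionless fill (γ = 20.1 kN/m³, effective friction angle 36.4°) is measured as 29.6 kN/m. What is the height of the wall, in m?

3.40 m

K_a = 0.2552. P_a = ½ K_a γ H² ⇒ H = √(2P_a/(K_a γ)).
H = √(2×29.6/(0.2552×20.1)) = 3.397 m.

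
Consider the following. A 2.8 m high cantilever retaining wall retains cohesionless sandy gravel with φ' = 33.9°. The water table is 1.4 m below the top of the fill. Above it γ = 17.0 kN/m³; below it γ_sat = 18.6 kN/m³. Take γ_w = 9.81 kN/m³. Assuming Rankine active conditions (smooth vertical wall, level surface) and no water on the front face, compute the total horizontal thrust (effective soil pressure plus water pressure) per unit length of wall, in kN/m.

K_a = tan²(45° − φ/2) = 0.2839.
γ' = 18.6 − 9.81 = 8.790 kN/m³. Depth below WT = 1.4 m.
σ'_h at WT = K_a γ d_w = 6.757 kPa; at base = 6.757 + K_a γ' × 1.4 = 10.25 kPa.
P₁ (0–1.4 m) = ½×6.757×1.4 = 4.730. P₂ (1.4–2.8 m) = ½(6.757+10.25)×1.4 = 11.91.
P_w = ½ γ_w h₂² = 0.5×9.81×1.4² = 9.614. Total = 4.730+11.91+9.614 = 26.25 kN/m.

26.2 kN/m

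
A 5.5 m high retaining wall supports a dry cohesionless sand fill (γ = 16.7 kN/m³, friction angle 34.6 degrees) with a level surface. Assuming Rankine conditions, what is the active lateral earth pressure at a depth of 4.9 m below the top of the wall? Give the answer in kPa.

K_a = (1 − sin φ)/(1 + sin φ) = 0.2756.
σ_h = K_a γ z = 0.2756 × 16.7 × 4.9 = 22.56 kPa.

22.6 kPa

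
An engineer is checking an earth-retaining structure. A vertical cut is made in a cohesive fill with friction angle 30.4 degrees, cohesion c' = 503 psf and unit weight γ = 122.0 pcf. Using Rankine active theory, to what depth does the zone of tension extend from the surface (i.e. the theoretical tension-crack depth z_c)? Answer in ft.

14.4 ft

K_a = tan²(45° − 30.4°/2) = 0.3280; √K_a = 0.5727.
The active pressure is zero where K_a γ z = 2c√K_a, so z_c = 2c/(γ√K_a) = 2×503/(122.0×0.5727) = 14.40 ft.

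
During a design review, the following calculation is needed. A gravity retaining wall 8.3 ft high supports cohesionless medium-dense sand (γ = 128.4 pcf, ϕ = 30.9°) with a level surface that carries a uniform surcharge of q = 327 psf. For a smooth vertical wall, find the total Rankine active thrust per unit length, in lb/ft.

2290 lb/ft

K_a = tan²(45° − φ/2) = 0.3214.
Soil triangle: ½ K_a γ H² = 0.5×0.3214×128.4×8.3² = 1421 lb/ft.
Surcharge rectangle: K_a q H = 0.3214×327×8.3 = 872.3 lb/ft.
Total = 1421 + 872.3 = 2294 lb/ft.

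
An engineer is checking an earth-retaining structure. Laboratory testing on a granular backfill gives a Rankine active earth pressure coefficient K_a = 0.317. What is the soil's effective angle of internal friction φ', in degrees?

K_a = tan²(45° − φ/2) ⇒ 45° − φ/2 = arctan(√0.317) = 29.38°.
φ = 2(45° − 29.38°) = 31.24°.

31.2°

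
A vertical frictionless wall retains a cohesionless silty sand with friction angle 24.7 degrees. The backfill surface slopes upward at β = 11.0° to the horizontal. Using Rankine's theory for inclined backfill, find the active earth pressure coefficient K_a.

0.442

K_a = cos β · (cos β − √(cos²β − cos²φ)) / (cos β + √(cos²β − cos²φ)).
cos β = 0.9816, cos φ = 0.9085, √(cos²β − cos²φ) = 0.3718.
K_a = 0.9816 × (0.9816 − 0.3718)/(0.9816 + 0.3718) = 0.4423.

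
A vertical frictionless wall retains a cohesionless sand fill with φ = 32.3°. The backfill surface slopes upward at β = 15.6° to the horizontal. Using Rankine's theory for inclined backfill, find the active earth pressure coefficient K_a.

K_a = cos β · (cos β − √(cos²β − cos²φ)) / (cos β + √(cos²β − cos²φ)).
cos β = 0.9632, cos φ = 0.8453, √(cos²β − cos²φ) = 0.4618.
K_a = 0.9632 × (0.9632 − 0.4618)/(0.9632 + 0.4618) = 0.3389.

0.339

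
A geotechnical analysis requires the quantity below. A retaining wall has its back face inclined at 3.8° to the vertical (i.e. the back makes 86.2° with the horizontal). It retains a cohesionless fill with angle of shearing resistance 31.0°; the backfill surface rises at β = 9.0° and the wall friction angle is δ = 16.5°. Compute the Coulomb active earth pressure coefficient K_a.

K_a = sin²(α+φ) / [sin²α · sin(α−δ) · (1 + √{sin(φ+δ)sin(φ−β) / (sin(α−δ)sin(α+β))})²].
With α = 86.2°, φ = 31.0°, δ = 16.5°, β = 9.0°: K_a = 0.3555.

0.355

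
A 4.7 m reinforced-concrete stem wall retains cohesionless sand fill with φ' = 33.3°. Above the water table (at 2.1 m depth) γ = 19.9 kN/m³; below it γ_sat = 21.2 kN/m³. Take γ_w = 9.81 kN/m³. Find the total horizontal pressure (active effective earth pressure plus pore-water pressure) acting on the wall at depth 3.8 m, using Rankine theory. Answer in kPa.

K_a = (1 − sin φ)/(1 + sin φ) = 0.2911.
γ' = 21.2 − 9.81 = 11.39 kN/m³.
Effective vertical stress at 3.8 m: σ'_v = 19.9×2.1 + 11.39×1.70 = 61.15 kPa.
σ'_h = K_a σ'_v = 0.2911 × 61.15 = 17.80 kPa; u = γ_w × 1.70 = 16.68 kPa.
Total σ_h = 17.80 + 16.68 = 34.48 kPa.

34.5 kPa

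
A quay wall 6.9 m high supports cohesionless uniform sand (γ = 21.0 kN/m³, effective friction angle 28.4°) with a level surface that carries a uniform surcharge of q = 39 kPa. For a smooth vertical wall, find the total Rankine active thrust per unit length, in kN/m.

K_a = tan²(45° − φ/2) = 0.3554.
Soil triangle: ½ K_a γ H² = 0.5×0.3554×21.0×6.9² = 177.6 kN/m.
Surcharge rectangle: K_a q H = 0.3554×39×6.9 = 95.63 kN/m.
Total = 177.6 + 95.63 = 273.3 kN/m.

273 kN/m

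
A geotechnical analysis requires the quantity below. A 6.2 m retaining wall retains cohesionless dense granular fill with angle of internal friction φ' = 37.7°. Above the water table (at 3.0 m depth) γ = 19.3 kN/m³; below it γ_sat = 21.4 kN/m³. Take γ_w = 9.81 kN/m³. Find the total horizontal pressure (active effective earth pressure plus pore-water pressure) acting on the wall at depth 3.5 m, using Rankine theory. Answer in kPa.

20.3 kPa

K_a = (1 − sin φ)/(1 + sin φ) = 0.2411.
γ' = 21.4 − 9.81 = 11.59 kN/m³.
Effective vertical stress at 3.5 m: σ'_v = 19.3×3.0 + 11.59×0.500 = 63.70 kPa.
σ'_h = K_a σ'_v = 0.2411 × 63.70 = 15.35 kPa; u = γ_w × 0.500 = 4.905 kPa.
Total σ_h = 15.35 + 4.905 = 20.26 kPa.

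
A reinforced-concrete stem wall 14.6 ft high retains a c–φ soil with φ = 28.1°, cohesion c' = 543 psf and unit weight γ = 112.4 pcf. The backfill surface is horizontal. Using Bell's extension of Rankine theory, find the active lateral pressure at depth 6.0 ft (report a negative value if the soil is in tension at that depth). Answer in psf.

K_a = (1 − sin φ)/(1 + sin φ) = 0.3596.
σ_a = K_a γ z − 2c√K_a = 0.3596×112.4×6.0 − 2×543×0.5997 = -408.7 psf.

-409 psf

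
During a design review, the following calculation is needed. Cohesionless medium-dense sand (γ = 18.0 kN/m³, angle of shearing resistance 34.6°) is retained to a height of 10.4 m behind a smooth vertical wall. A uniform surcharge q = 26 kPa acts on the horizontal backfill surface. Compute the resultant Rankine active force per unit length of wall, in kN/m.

343 kN/m

K_a = tan²(45° − φ/2) = 0.2756.
Soil triangle: ½ K_a γ H² = 0.5×0.2756×18.0×10.4² = 268.3 kN/m.
Surcharge rectangle: K_a q H = 0.2756×26×10.4 = 74.53 kN/m.
Total = 268.3 + 74.53 = 342.8 kN/m.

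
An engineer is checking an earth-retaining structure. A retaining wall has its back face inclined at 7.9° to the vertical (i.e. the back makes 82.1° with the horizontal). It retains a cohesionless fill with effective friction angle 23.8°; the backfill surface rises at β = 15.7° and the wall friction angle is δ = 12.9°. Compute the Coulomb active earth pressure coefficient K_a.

0.595

K_a = sin²(α+φ) / [sin²α · sin(α−δ) · (1 + √{sin(φ+δ)sin(φ−β) / (sin(α−δ)sin(α+β))})²].
With α = 82.1°, φ = 23.8°, δ = 12.9°, β = 15.7°: K_a = 0.5953.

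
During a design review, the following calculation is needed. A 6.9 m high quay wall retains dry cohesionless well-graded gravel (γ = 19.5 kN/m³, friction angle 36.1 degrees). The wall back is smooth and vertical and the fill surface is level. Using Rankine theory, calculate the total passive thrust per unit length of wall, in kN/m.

K_p = tan²(45° + φ/2) = 3.869.
P_p = ½ K_p γ H² = 0.5 × 3.869 × 19.5 × 6.9² = 1796 kN/m.

1800 kN/m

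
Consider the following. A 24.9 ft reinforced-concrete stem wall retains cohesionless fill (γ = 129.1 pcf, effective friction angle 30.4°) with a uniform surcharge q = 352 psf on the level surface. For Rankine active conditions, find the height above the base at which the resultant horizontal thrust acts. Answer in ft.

9.05 ft

K_a = 0.3280.
Triangular part P₁ = ½K_aγH² = 13130 at H/3 = 8.300 ft; rectangular part P₂ = K_a q H = 2875 at H/2 = 12.45 ft.
ȳ = (P₁·8.300 + P₂·12.45)/(P₁+P₂) = 9.046 ft.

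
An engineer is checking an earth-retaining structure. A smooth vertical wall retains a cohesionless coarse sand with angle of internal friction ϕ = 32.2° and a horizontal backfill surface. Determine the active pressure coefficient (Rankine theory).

0.305

K_a = tan²(45° − φ/2) = tan²(28.90°) = 0.3047.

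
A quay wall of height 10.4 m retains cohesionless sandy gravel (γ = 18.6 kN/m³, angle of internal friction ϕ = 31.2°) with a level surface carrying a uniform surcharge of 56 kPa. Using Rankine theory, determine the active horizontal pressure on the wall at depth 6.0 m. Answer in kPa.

53.2 kPa

K_a = (1 − sin φ)/(1 + sin φ) = 0.3175.
σ_v = γz + q = 18.6 × 6.0 + 56 = 167.6 kPa.
σ_h = K_a σ_v = 0.3175 × 167.6 = 53.21 kPa.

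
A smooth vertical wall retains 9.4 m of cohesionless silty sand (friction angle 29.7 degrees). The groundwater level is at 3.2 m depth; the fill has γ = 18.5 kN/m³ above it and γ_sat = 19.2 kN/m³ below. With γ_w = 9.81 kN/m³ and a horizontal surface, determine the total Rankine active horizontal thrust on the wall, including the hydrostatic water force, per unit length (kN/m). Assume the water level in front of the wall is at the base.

K_a = tan²(45° − φ/2) = 0.3374.
γ' = 19.2 − 9.81 = 9.390 kN/m³. Depth below WT = 6.2 m.
σ'_h at WT = K_a γ d_w = 19.97 kPa; at base = 19.97 + K_a γ' × 6.2 = 39.61 kPa.
P₁ (0–3.2 m) = ½×19.97×3.2 = 31.96. P₂ (3.2–9.4 m) = ½(19.97+39.61)×6.2 = 184.7.
P_w = ½ γ_w h₂² = 0.5×9.81×6.2² = 188.5. Total = 31.96+184.7+188.5 = 405.2 kN/m.

405 kN/m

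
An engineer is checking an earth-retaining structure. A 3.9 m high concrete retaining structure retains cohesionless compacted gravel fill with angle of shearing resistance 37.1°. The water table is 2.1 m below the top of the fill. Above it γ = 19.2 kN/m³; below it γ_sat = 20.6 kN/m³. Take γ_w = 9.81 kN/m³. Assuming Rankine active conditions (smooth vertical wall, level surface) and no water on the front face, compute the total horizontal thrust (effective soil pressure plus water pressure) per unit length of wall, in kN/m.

48.7 kN/m

K_a = tan²(45° − φ/2) = 0.2475.
γ' = 20.6 − 9.81 = 10.79 kN/m³. Depth below WT = 1.8 m.
σ'_h at WT = K_a γ d_w = 9.979 kPa; at base = 9.979 + K_a γ' × 1.8 = 14.79 kPa.
P₁ (0–2.1 m) = ½×9.979×2.1 = 10.48. P₂ (2.1–3.9 m) = ½(9.979+14.79)×1.8 = 22.29.
P_w = ½ γ_w h₂² = 0.5×9.81×1.8² = 15.89. Total = 10.48+22.29+15.89 = 48.66 kN/m.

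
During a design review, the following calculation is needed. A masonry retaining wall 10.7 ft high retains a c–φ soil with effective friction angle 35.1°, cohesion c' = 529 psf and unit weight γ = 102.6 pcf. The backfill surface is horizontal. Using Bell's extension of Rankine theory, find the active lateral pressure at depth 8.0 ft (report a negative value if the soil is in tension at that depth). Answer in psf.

-328 psf

K_a = (1 − sin φ)/(1 + sin φ) = 0.2698.
σ_a = K_a γ z − 2c√K_a = 0.2698×102.6×8.0 − 2×529×0.5195 = -328.1 psf.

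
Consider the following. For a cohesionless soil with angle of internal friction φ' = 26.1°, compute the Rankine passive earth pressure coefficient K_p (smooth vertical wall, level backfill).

K_p = (1 + sin φ)/(1 − sin φ) = tan²(45° + 26.1°/2) = 2.571.

2.57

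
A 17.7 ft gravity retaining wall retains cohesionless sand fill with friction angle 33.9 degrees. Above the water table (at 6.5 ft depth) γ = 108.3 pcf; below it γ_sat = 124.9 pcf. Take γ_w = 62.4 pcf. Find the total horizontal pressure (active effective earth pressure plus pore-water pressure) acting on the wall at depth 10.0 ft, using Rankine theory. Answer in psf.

480 psf

K_a = (1 − sin φ)/(1 + sin φ) = 0.2839.
γ' = 124.9 − 62.4 = 62.50 pcf.
Effective vertical stress at 10.0 ft: σ'_v = 108.3×6.5 + 62.50×3.50 = 922.7 psf.
σ'_h = K_a σ'_v = 0.2839 × 922.7 = 262.0 psf; u = γ_w × 3.50 = 218.4 psf.
Total σ_h = 262.0 + 218.4 = 480.4 psf.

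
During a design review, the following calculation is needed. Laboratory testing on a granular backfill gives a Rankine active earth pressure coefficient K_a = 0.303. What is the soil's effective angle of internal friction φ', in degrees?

32.3°

K_a = tan²(45° − φ/2) ⇒ 45° − φ/2 = arctan(√0.303) = 28.83°.
φ = 2(45° − 28.83°) = 32.34°.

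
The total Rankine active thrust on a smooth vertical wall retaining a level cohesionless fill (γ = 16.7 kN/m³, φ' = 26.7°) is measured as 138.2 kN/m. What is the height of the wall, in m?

K_a = 0.3800. P_a = ½ K_a γ H² ⇒ H = √(2P_a/(K_a γ)).
H = √(2×138.2/(0.3800×16.7)) = 6.600 m.

6.60 m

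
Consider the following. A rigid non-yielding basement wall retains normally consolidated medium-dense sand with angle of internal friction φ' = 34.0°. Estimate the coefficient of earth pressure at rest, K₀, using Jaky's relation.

K₀ = 1 − sin φ' = 1 − sin 34.0° = 0.4408.

0.441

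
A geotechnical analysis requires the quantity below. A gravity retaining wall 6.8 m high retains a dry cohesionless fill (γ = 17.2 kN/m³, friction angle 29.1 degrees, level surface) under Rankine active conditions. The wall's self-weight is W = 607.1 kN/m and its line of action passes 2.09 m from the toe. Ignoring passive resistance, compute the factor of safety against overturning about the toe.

K_a = tan²(45° − 29.1°/2) = 0.3456.
P_a = ½K_aγH² = 0.5×0.3456×17.2×6.8² = 137.4 kN/m, acting at H/3 = 2.267 m above the base.
Overturning moment M_o = P_a × H/3 = 137.4 × 2.267 = 311.5.
Resisting moment M_r = W × 2.09 = 607.1 × 2.09 = 1269.
FS_overturning = M_r/M_o = 1269/311.5 = 4.073.

4.07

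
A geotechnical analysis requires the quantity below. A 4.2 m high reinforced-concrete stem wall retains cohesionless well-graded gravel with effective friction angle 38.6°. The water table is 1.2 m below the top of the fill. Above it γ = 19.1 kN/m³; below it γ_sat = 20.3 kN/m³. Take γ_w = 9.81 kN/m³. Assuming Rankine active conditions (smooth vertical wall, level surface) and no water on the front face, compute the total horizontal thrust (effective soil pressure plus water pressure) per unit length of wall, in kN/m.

74.2 kN/m

K_a = tan²(45° − φ/2) = 0.2316.
γ' = 20.3 − 9.81 = 10.49 kN/m³. Depth below WT = 3.0 m.
σ'_h at WT = K_a γ d_w = 5.309 kPa; at base = 5.309 + K_a γ' × 3.0 = 12.60 kPa.
P₁ (0–1.2 m) = ½×5.309×1.2 = 3.185. P₂ (1.2–4.2 m) = ½(5.309+12.60)×3.0 = 26.86.
P_w = ½ γ_w h₂² = 0.5×9.81×3.0² = 44.14. Total = 3.185+26.86+44.14 = 74.19 kN/m.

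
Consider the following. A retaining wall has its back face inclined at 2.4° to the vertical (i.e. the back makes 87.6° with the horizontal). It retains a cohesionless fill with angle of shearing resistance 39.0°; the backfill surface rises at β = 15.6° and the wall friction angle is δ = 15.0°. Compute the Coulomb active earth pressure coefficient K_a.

K_a = sin²(α+φ) / [sin²α · sin(α−δ) · (1 + √{sin(φ+δ)sin(φ−β) / (sin(α−δ)sin(α+β))})²].
With α = 87.6°, φ = 39.0°, δ = 15.0°, β = 15.6°: K_a = 0.2683.

0.268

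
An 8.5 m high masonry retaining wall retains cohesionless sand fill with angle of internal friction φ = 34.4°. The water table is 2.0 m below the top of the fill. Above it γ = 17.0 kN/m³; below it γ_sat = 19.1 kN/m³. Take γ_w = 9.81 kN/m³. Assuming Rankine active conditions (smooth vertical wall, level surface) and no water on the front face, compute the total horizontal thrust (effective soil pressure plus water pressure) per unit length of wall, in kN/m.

333 kN/m

K_a = tan²(45° − φ/2) = 0.2780.
γ' = 19.1 − 9.81 = 9.290 kN/m³. Depth below WT = 6.5 m.
σ'_h at WT = K_a γ d_w = 9.451 kPa; at base = 9.451 + K_a γ' × 6.5 = 26.24 kPa.
P₁ (0–2.0 m) = ½×9.451×2.0 = 9.451. P₂ (2.0–8.5 m) = ½(9.451+26.24)×6.5 = 116.0.
P_w = ½ γ_w h₂² = 0.5×9.81×6.5² = 207.2. Total = 9.451+116.0+207.2 = 332.7 kN/m.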